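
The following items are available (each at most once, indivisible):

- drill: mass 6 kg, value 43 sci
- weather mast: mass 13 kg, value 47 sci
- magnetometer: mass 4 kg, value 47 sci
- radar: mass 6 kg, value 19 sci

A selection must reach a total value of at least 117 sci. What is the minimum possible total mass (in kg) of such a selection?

Subsets with value ≥ 117, sorted by total mass:
- drill+weather mast+magnetometer: mass 23, value 137
- drill+weather mast+magnetometer+radar: mass 29, value 156
Minimum mass: 23 kg.

23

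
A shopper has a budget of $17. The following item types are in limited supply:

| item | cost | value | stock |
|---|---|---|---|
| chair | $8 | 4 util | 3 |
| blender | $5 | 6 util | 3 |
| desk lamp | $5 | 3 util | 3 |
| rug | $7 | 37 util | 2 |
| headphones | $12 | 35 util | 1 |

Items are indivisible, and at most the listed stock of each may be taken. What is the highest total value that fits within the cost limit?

Best selections within cost 17 and stock limits:
- 2×rug: cost 14, value 74
- 2×blender + 1×rug: cost 17, value 49
Best: 74 util.

74 util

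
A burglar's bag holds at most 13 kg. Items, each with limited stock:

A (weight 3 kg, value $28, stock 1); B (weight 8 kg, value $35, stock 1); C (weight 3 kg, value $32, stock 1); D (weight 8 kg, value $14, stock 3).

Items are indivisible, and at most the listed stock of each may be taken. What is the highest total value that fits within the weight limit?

Best selections within weight 13 and stock limits:
- 1×B + 1×C: weight 11, value 67
- 1×A + 1×B: weight 11, value 63
Best: $67.

$67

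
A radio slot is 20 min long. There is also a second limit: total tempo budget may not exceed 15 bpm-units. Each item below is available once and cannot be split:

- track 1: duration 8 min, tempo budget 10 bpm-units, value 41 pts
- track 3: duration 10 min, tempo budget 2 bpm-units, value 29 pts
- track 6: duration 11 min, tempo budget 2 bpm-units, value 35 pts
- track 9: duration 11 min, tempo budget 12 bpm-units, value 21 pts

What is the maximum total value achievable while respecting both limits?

Feasible sets respecting both limits:
- track 1+track 6: duration 19, tempo budget 12, value 76
- track 1+track 3: duration 18, tempo budget 12, value 70
- track 1: duration 8, tempo budget 10, value 41
- track 6: duration 11, tempo budget 2, value 35
Best: 76 pts.

76 pts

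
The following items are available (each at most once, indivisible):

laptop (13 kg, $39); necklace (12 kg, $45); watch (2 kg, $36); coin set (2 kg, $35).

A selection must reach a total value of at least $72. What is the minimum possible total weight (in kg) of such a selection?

14

Subsets with value ≥ 72, sorted by total weight:
- necklace+watch: weight 14, value 81
- necklace+coin set: weight 14, value 80
- laptop+watch: weight 15, value 75
- laptop+coin set: weight 15, value 74
Minimum weight: 14 kg.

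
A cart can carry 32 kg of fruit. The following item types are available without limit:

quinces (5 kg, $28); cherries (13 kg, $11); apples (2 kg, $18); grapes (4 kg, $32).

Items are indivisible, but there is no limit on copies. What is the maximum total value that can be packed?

$288

Best value-per-unit is apples at 18/2, and filling with it alone uses weight 16×2=32. No mix of the others beats 16×18 = 288.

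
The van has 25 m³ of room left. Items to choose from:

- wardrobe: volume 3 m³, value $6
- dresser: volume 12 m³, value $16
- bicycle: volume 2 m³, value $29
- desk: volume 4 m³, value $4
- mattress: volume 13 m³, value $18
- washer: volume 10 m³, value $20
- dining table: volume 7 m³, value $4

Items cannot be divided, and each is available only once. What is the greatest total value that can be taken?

Check high-value combinations within 25 m³:
- bicycle+mattress+washer: volume 2+13+10=25, value 29+18+20=67
- dresser+bicycle+washer: volume 12+2+10=24, value 16+29+20=65
- wardrobe+bicycle+desk+washer: volume 3+2+4+10=19, value 6+29+4+20=59
- wardrobe+bicycle+washer+dining table: volume 3+2+10+7=22, value 6+29+20+4=59
Best: $67.

$67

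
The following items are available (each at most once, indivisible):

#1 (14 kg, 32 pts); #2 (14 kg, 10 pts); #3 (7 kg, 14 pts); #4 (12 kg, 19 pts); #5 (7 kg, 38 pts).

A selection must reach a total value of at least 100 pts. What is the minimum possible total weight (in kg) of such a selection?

40

Subsets with value ≥ 100, sorted by total weight:
- #1+#3+#4+#5: weight 40, value 103
- #1+#2+#3+#4+#5: weight 54, value 113
Minimum weight: 40 kg.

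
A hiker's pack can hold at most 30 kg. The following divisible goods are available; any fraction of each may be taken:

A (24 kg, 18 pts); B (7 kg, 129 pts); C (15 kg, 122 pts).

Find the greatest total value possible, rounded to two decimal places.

Take in order of value per unit:
- B (129/7 per unit): all 7 → value 129, running total 129.00
- C (122/15 per unit): all 15 → value 122, running total 251.00
- A (18/24 per unit): 8 of 24 → value 8×18/24 = 6.0000, running total 257.00
Total 257.00.

257.00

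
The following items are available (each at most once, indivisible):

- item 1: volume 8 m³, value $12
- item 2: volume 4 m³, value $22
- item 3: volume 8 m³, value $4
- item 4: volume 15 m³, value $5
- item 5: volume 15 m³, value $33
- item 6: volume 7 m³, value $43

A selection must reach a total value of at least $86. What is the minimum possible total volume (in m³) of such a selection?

26

Subsets with value ≥ 86, sorted by total volume:
- item 2+item 5+item 6: volume 26, value 98
- item 1+item 5+item 6: volume 30, value 88
- item 1+item 2+item 5+item 6: volume 34, value 110
- item 2+item 3+item 5+item 6: volume 34, value 102
Minimum volume: 26 m³.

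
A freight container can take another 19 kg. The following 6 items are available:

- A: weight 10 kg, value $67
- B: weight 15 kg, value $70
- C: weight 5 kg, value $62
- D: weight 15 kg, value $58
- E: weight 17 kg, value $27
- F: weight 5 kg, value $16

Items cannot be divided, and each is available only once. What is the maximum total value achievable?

$129

Check high-value combinations within 19 kg:
- A+C: weight 10+5=15, value 67+62=129
- A+F: weight 10+5=15, value 67+16=83
- C+F: weight 5+5=10, value 62+16=78
Best: $129.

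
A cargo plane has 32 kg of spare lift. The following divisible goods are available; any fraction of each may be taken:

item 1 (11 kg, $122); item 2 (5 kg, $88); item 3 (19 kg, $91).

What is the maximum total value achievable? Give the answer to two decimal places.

286.63

Take in order of value per unit:
- item 2 (88/5 per unit): all 5 → value 88, running total 88.00
- item 1 (122/11 per unit): all 11 → value 122, running total 210.00
- item 3 (91/19 per unit): 16 of 19 → value 16×91/19 = 76.6316, running total 286.63
Total 286.63.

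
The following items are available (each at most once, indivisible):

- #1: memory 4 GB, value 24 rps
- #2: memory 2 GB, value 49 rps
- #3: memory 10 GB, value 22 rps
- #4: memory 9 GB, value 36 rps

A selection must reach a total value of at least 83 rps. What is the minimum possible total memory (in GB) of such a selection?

11

Subsets with value ≥ 83, sorted by total memory:
- #2+#4: memory 11, value 85
- #1+#2+#4: memory 15, value 109
- #1+#2+#3: memory 16, value 95
- #2+#3+#4: memory 21, value 107
Minimum memory: 11 GB.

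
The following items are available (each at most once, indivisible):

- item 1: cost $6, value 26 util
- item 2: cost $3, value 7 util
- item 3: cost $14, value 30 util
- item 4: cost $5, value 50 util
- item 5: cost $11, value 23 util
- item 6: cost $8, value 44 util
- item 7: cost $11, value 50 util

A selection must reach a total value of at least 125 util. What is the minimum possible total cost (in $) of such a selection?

22

Subsets with value ≥ 125, sorted by total cost:
- item 1+item 2+item 4+item 6: cost 22, value 127
- item 1+item 4+item 7: cost 22, value 126
Minimum cost: 22 $.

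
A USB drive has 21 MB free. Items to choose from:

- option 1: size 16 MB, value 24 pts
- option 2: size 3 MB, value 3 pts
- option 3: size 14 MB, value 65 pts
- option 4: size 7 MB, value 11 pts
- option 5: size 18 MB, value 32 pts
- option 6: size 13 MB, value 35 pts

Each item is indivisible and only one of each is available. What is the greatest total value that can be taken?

Check high-value combinations within 21 MB:
- option 3+option 4: size 14+7=21, value 65+11=76
- option 2+option 3: size 3+14=17, value 3+65=68
- option 3: size 14, value 65
- option 4+option 6: size 7+13=20, value 11+35=46
- option 2+option 6: size 3+13=16, value 3+35=38
Best: 76 pts.

76 pts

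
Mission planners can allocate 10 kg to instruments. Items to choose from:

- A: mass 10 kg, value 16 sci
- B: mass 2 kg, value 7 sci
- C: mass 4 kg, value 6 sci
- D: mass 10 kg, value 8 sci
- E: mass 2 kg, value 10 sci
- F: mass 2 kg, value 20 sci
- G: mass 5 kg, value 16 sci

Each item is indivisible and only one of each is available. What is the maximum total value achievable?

This is a 0/1 knapsack; check combinations near the capacity.
- E+F+G: mass 2+2+5=9, value 10+20+16=46
- B+F+G: mass 2+2+5=9, value 7+20+16=43
- B+C+E+F: mass 2+4+2+2=10, value 7+6+10+20=43
Best: 46 sci.

46 sci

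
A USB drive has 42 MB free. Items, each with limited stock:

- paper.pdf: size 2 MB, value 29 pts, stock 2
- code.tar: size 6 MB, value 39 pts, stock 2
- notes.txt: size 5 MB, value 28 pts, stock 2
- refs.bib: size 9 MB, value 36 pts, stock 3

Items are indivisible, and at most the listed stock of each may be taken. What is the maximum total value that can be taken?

236 pts

Best selections within size 42 and stock limits:
- 2×paper.pdf + 2×code.tar + 1×notes.txt + 2×refs.bib: size 39, value 236
- 1×paper.pdf + 2×code.tar + 2×notes.txt + 2×refs.bib: size 42, value 235
- 2×paper.pdf + 1×code.tar + 1×notes.txt + 3×refs.bib: size 42, value 233
- 2×paper.pdf + 2×code.tar + 2×notes.txt + 1×refs.bib: size 35, value 228
Best: 236 pts.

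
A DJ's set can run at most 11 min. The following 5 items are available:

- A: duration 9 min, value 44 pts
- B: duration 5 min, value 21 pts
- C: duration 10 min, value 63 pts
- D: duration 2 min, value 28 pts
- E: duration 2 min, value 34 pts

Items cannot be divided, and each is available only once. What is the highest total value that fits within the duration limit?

83 pts

Check high-value combinations within 11 min:
- B+D+E: duration 5+2+2=9, value 21+28+34=83
- A+E: duration 9+2=11, value 44+34=78
- A+D: duration 9+2=11, value 44+28=72
- C: duration 10, value 63
- D+E: duration 2+2=4, value 28+34=62
Best: 83 pts.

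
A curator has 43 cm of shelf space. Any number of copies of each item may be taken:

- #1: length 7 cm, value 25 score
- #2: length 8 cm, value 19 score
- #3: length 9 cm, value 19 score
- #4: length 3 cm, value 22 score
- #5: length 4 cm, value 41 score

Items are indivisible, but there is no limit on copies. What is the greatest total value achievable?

Best value-per-unit is #5 at 41/4; filling with it alone gives 10×41 = 410.
Optimal mix: 1×#4 + 10×#5 → length 43, value 432.

432 score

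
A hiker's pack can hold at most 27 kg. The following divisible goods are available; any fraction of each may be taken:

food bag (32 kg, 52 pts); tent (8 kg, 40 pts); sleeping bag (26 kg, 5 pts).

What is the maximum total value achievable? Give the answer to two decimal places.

Take in order of value per unit:
- tent (40/8 per unit): all 8 → value 40, running total 40.00
- food bag (52/32 per unit): 19 of 32 → value 19×52/32 = 30.8750, running total 70.88
Total 70.88.

70.88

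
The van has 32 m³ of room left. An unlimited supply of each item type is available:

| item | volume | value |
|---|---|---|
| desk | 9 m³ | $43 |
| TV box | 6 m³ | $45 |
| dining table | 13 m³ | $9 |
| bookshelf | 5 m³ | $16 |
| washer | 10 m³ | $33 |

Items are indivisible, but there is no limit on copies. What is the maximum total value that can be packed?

Best value-per-unit is TV box at 45/6, and filling with it alone uses volume 5×6=30. No mix of the others beats 5×45 = 225.

$225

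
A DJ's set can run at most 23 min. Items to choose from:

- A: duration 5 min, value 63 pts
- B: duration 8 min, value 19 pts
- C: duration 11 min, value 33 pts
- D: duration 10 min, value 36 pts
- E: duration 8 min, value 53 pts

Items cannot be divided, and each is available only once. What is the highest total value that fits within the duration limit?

Check high-value combinations within 23 min:
- A+D+E: duration 5+10+8=23, value 63+36+53=152
- A+B+E: duration 5+8+8=21, value 63+19+53=135
- A+B+D: duration 5+8+10=23, value 63+19+36=118
- A+E: duration 5+8=13, value 63+53=116
Best: 152 pts.

152 pts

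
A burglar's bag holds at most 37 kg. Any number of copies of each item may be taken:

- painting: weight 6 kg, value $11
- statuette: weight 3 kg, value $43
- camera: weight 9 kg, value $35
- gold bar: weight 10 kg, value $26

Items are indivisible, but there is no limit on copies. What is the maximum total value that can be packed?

$516

Best value-per-unit is statuette at 43/3, and filling with it alone uses weight 12×3=36. No mix of the others beats 12×43 = 516.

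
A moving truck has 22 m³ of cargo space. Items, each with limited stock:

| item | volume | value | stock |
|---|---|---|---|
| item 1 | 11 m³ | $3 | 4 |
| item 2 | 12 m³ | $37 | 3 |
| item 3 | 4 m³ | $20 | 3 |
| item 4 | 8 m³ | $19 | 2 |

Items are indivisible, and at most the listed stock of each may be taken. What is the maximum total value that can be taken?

Best selections within volume 22 and stock limits:
- 3×item 3 + 1×item 4: volume 20, value 79
- 1×item 2 + 2×item 3: volume 20, value 77
Best: $79.

$79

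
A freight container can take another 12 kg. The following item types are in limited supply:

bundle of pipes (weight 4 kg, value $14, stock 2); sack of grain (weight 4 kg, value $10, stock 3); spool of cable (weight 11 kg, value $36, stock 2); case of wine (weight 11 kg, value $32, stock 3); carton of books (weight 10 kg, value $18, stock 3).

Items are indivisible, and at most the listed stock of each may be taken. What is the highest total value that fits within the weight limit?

$38

Best selections within weight 12 and stock limits:
- 2×bundle of pipes + 1×sack of grain: weight 12, value 38
- 1×spool of cable: weight 11, value 36
- 1×bundle of pipes + 2×sack of grain: weight 12, value 34
- 1×case of wine: weight 11, value 32
Best: $38.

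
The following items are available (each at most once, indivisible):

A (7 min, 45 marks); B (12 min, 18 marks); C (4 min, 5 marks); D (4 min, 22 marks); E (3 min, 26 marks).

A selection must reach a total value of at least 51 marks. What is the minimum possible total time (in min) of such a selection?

10

Subsets with value ≥ 51, sorted by total time:
- A+E: time 10, value 71
- A+D: time 11, value 67
- C+D+E: time 11, value 53
Minimum time: 10 min.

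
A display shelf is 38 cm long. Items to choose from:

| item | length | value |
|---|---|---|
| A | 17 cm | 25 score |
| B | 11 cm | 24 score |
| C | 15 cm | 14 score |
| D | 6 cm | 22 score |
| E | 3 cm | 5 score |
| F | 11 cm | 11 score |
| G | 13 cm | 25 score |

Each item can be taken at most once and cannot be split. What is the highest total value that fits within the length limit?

76 score

Check high-value combinations within 38 cm:
- B+D+E+G: length 11+6+3+13=33, value 24+22+5+25=76
- A+B+D+E: length 17+11+6+3=37, value 25+24+22+5=76
- A+D+G: length 17+6+13=36, value 25+22+25=72
- B+D+G: length 11+6+13=30, value 24+22+25=71
Best: 76 score.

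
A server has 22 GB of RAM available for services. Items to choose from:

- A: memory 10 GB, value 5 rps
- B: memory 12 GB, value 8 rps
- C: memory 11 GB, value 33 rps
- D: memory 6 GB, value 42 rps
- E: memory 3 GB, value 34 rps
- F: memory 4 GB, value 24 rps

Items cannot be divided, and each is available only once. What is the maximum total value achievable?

Check high-value combinations within 22 GB:
- C+D+E: memory 11+6+3=20, value 33+42+34=109
- D+E+F: memory 6+3+4=13, value 42+34+24=100
- C+D+F: memory 11+6+4=21, value 33+42+24=99
Best: 109 rps.

109 rps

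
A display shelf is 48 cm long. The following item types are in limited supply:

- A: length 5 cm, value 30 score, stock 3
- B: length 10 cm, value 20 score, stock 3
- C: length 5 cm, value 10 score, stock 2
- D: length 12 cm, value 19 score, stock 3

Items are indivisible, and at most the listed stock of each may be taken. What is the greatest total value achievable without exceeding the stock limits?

150 score

Best selections within length 48 and stock limits:
- 3×A + 2×B + 2×C: length 45, value 150
- 3×A + 3×B: length 45, value 150
- 3×A + 1×B + 2×C + 1×D: length 47, value 149
- 3×A + 2×B + 1×D: length 47, value 149
Best: 150 score.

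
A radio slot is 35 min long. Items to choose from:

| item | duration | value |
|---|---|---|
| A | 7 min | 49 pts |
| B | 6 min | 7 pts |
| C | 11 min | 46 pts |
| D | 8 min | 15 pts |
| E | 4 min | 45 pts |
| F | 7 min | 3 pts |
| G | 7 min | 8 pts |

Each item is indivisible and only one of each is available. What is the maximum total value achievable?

155 pts

This is a 0/1 knapsack; check combinations near the capacity.
- A+C+D+E: duration 7+11+8+4=30, value 49+46+15+45=155
- A+B+C+E+G: duration 7+6+11+4+7=35, value 49+7+46+45+8=155
- A+B+C+E+F: duration 7+6+11+4+7=35, value 49+7+46+45+3=150
Best: 155 pts.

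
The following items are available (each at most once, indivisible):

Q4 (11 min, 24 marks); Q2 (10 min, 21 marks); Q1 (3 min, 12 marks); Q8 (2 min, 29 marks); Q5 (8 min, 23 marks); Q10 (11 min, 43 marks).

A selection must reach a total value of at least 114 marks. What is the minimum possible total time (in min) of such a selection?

31

Subsets with value ≥ 114, sorted by total time:
- Q2+Q8+Q5+Q10: time 31, value 116
- Q4+Q8+Q5+Q10: time 32, value 119
- Q2+Q1+Q8+Q5+Q10: time 34, value 128
- Q4+Q2+Q8+Q10: time 34, value 117
Minimum time: 31 min.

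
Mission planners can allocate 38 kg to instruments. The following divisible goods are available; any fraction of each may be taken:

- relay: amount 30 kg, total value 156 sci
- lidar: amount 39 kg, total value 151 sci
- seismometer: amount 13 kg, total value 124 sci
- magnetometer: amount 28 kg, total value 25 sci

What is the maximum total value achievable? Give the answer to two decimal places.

254.00

Take in order of value per unit:
- seismometer (124/13 per unit): all 13 → value 124, running total 124.00
- relay (156/30 per unit): 25 of 30 → value 25×156/30 = 130.0000, running total 254.00
Total 254.00.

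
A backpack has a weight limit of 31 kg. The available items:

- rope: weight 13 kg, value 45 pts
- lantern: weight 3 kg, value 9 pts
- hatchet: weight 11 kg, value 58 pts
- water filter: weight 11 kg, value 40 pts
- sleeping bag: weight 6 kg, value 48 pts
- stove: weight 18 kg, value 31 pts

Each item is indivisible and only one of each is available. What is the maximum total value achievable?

Check high-value combinations within 31 kg:
- lantern+hatchet+water filter+sleeping bag: weight 3+11+11+6=31, value 9+58+40+48=155
- rope+hatchet+sleeping bag: weight 13+11+6=30, value 45+58+48=151
- hatchet+water filter+sleeping bag: weight 11+11+6=28, value 58+40+48=146
- rope+water filter+sleeping bag: weight 13+11+6=30, value 45+40+48=133
- lantern+hatchet+sleeping bag: weight 3+11+6=20, value 9+58+48=115
Best: 155 pts.

155 pts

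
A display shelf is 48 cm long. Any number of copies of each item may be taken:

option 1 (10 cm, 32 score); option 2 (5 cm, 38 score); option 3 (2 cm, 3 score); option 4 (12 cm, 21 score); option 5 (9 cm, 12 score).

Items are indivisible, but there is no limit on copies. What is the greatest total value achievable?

345 score

Best value-per-unit is option 2 at 38/5; filling with it alone gives 9×38 = 342.
Optimal mix: 9×option 2 + 1×option 3 → length 47, value 345.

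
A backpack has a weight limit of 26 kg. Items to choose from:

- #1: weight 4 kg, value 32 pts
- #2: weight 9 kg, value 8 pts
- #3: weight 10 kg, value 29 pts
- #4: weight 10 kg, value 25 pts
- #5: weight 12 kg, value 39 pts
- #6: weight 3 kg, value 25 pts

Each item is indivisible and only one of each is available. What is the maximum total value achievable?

This is a 0/1 knapsack; check combinations near the capacity.
- #1+#3+#5: weight 4+10+12=26, value 32+29+39=100
- #1+#5+#6: weight 4+12+3=19, value 32+39+25=96
- #1+#4+#5: weight 4+10+12=26, value 32+25+39=96
- #1+#2+#3+#6: weight 4+9+10+3=26, value 32+8+29+25=94
- #3+#5+#6: weight 10+12+3=25, value 29+39+25=93
Best: 100 pts.

100 pts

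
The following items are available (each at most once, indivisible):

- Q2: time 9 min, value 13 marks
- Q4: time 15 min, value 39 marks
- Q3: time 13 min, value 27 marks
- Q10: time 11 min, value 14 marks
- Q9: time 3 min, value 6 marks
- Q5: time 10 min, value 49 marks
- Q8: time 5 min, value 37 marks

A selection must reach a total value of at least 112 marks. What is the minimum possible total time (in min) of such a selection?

28

Subsets with value ≥ 112, sorted by total time:
- Q3+Q5+Q8: time 28, value 113
- Q4+Q5+Q8: time 30, value 125
- Q3+Q9+Q5+Q8: time 31, value 119
Minimum time: 28 min.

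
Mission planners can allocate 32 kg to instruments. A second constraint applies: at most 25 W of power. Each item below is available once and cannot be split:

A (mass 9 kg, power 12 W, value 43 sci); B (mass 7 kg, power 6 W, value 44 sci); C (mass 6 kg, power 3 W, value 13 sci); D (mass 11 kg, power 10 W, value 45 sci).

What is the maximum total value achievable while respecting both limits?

102 sci

Feasible sets respecting both limits:
- B+C+D: mass 24, power 19, value 102
- A+C+D: mass 26, power 25, value 101
- A+B+C: mass 22, power 21, value 100
Best: 102 sci.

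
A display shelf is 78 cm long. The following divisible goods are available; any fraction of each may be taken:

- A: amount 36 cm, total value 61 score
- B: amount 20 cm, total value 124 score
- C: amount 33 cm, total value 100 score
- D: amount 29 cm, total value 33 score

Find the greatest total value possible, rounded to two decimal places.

Take in order of value per unit:
- B (124/20 per unit): all 20 → value 124, running total 124.00
- C (100/33 per unit): all 33 → value 100, running total 224.00
- A (61/36 per unit): 25 of 36 → value 25×61/36 = 42.3611, running total 266.36
Total 266.36.

266.36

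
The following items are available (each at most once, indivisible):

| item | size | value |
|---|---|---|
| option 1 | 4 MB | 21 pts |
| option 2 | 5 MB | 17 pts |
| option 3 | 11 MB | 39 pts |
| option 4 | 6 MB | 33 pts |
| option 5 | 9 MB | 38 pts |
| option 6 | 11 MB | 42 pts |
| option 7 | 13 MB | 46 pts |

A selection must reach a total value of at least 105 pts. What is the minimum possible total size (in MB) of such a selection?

Subsets with value ≥ 105, sorted by total size:
- option 1+option 2+option 4+option 5: size 24, value 109
- option 1+option 2+option 4+option 6: size 26, value 113
- option 4+option 5+option 6: size 26, value 113
- option 1+option 2+option 3+option 4: size 26, value 110
Minimum size: 24 MB.

24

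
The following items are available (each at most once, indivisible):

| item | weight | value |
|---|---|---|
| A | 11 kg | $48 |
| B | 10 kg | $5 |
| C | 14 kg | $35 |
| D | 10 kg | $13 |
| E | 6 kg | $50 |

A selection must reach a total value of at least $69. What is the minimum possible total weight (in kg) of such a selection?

Subsets with value ≥ 69, sorted by total weight:
- A+E: weight 17, value 98
- C+E: weight 20, value 85
Minimum weight: 17 kg.

17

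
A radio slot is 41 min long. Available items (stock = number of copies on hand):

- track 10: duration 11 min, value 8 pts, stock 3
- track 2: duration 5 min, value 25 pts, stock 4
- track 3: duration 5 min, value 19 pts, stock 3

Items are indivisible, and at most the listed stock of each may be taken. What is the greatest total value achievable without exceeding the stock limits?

157 pts

Top feasible selections:
- 4×track 2 + 3×track 3: duration 35, value 157
- 1×track 10 + 4×track 2 + 2×track 3: duration 41, value 146
- 1×track 10 + 3×track 2 + 3×track 3: duration 41, value 140
- 4×track 2 + 2×track 3: duration 30, value 138
Best: 157 pts.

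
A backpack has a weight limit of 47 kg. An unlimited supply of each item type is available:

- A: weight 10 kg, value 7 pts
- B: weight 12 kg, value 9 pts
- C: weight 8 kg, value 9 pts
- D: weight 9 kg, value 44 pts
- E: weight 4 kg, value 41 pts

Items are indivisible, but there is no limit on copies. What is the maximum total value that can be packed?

451 pts

Best value-per-unit is E at 41/4, and filling with it alone uses weight 11×4=44. No mix of the others beats 11×41 = 451.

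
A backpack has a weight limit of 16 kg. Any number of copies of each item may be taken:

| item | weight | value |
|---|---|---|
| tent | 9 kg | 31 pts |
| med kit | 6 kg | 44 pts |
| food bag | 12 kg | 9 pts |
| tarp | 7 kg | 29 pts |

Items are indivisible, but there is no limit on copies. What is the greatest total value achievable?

88 pts

Best value-per-unit is med kit at 44/6, and filling with it alone uses weight 2×6=12. No mix of the others beats 2×44 = 88.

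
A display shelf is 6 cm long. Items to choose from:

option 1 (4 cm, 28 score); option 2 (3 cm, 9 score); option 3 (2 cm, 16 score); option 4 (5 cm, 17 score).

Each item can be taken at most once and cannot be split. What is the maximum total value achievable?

44 score

This is a 0/1 knapsack; check combinations near the capacity.
- option 1+option 3: length 4+2=6, value 28+16=44
- option 1: length 4, value 28
- option 2+option 3: length 3+2=5, value 9+16=25
- option 4: length 5, value 17
- option 3: length 2, value 16
Best: 44 score.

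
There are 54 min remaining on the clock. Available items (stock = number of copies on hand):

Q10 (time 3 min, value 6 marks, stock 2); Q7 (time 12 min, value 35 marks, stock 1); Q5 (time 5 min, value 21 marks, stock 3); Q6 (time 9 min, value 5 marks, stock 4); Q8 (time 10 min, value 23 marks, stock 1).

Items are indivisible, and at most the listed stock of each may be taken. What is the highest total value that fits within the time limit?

138 marks

Top feasible selections:
- 2×Q10 + 1×Q7 + 3×Q5 + 1×Q6 + 1×Q8: time 52, value 138
- 2×Q10 + 1×Q7 + 3×Q5 + 1×Q8: time 43, value 133
Best: 138 marks.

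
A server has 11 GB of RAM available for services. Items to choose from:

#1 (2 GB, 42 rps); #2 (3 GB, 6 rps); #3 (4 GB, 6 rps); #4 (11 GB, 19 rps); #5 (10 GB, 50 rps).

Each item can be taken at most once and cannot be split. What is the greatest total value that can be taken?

Check high-value combinations within 11 GB:
- #1+#2+#3: memory 2+3+4=9, value 42+6+6=54
- #5: memory 10, value 50
- #1+#2: memory 2+3=5, value 42+6=48
- #1+#3: memory 2+4=6, value 42+6=48
Best: 54 rps.

54 rps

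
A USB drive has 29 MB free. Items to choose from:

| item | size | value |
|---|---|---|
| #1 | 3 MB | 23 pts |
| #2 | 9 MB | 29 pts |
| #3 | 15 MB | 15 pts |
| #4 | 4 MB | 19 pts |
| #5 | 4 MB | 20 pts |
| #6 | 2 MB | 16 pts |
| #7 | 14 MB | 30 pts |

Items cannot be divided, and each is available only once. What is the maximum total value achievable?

Check high-value combinations within 29 MB:
- #1+#4+#5+#6+#7: size 3+4+4+2+14=27, value 23+19+20+16+30=108
- #1+#2+#4+#5+#6: size 3+9+4+4+2=22, value 23+29+19+20+16=107
- #1+#2+#6+#7: size 3+9+2+14=28, value 23+29+16+30=98
Best: 108 pts.

108 pts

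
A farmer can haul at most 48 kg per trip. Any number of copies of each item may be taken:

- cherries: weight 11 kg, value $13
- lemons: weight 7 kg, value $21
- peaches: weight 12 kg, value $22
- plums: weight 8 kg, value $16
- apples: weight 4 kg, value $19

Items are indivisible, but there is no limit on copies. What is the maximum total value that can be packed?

$228

Best value-per-unit is apples at 19/4, and filling with it alone uses weight 12×4=48. No mix of the others beats 12×19 = 228.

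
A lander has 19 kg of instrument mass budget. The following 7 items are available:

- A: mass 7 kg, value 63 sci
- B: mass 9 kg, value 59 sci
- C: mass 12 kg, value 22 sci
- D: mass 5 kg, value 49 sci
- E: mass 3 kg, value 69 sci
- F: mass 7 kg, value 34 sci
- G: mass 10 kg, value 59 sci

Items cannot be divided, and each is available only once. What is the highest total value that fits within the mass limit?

Check high-value combinations within 19 kg:
- A+B+E: mass 7+9+3=19, value 63+59+69=191
- A+D+E: mass 7+5+3=15, value 63+49+69=181
- B+D+E: mass 9+5+3=17, value 59+49+69=177
Best: 191 sci.

191 sci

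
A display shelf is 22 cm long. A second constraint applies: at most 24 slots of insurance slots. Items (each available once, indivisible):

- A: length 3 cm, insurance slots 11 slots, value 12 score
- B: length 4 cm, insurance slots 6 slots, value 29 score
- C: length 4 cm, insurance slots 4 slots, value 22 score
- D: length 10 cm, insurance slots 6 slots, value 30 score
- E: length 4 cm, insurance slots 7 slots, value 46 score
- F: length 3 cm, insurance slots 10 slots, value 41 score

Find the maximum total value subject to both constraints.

127 score

Feasible sets respecting both limits:
- B+C+D+E: length 22, insurance slots 23, value 127
- D+E+F: length 17, insurance slots 23, value 117
- B+E+F: length 11, insurance slots 23, value 116
Best: 127 score.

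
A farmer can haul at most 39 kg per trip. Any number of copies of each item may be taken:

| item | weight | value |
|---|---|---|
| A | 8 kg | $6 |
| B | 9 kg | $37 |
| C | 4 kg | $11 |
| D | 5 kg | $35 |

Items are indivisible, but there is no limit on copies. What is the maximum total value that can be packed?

$256

Best value-per-unit is D at 35/5; filling with it alone gives 7×35 = 245.
Optimal mix: 1×C + 7×D → weight 39, value 256.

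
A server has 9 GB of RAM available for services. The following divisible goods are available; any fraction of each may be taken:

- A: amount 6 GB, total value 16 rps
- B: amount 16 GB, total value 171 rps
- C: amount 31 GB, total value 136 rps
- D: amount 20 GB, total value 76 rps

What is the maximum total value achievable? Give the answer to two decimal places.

Take in order of value per unit:
- B (171/16 per unit): 9 of 16 → value 9×171/16 = 96.1875, running total 96.19
Total 96.19.

96.19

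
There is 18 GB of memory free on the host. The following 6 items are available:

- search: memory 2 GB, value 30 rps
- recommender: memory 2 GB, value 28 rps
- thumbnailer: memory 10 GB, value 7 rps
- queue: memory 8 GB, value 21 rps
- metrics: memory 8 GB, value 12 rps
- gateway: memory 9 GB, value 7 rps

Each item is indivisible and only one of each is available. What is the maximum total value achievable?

Check high-value combinations within 18 GB:
- search+recommender+queue: memory 2+2+8=12, value 30+28+21=79
- search+recommender+metrics: memory 2+2+8=12, value 30+28+12=70
- search+recommender+gateway: memory 2+2+9=13, value 30+28+7=65
- search+recommender+thumbnailer: memory 2+2+10=14, value 30+28+7=65
- search+queue+metrics: memory 2+8+8=18, value 30+21+12=63
Best: 79 rps.

79 rps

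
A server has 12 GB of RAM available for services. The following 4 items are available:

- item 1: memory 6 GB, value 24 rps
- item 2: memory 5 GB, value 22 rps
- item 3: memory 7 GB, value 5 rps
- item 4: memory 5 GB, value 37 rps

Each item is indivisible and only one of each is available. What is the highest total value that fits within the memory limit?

61 rps

Check high-value combinations within 12 GB:
- item 1+item 4: memory 6+5=11, value 24+37=61
- item 2+item 4: memory 5+5=10, value 22+37=59
- item 1+item 2: memory 6+5=11, value 24+22=46
- item 3+item 4: memory 7+5=12, value 5+37=42
Best: 61 rps.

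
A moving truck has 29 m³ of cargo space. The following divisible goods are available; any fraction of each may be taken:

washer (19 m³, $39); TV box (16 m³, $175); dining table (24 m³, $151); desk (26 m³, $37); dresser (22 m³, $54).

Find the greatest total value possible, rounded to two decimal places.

Take in order of value per unit:
- TV box (175/16 per unit): all 16 → value 175, running total 175.00
- dining table (151/24 per unit): 13 of 24 → value 13×151/24 = 81.7917, running total 256.79
Total 256.79.

256.79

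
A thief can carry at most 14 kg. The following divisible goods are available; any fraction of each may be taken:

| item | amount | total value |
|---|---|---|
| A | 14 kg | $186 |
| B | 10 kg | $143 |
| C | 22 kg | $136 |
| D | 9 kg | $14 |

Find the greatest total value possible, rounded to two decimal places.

196.14

Take in order of value per unit:
- B (143/10 per unit): all 10 → value 143, running total 143.00
- A (186/14 per unit): 4 of 14 → value 4×186/14 = 53.1429, running total 196.14
Total 196.14.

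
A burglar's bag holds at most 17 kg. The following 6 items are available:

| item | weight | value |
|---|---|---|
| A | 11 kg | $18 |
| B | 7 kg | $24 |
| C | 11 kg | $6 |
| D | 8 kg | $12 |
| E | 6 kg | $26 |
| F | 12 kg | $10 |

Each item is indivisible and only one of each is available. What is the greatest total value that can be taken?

$50

Check high-value combinations within 17 kg:
- B+E: weight 7+6=13, value 24+26=50
- A+E: weight 11+6=17, value 18+26=44
- D+E: weight 8+6=14, value 12+26=38
Best: $50.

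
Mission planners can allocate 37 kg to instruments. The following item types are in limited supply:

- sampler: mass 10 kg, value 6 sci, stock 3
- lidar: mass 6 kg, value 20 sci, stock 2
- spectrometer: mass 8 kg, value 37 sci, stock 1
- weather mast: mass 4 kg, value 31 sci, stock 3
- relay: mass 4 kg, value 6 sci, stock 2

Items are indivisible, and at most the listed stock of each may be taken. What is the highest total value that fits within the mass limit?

Top feasible selections:
- 2×lidar + 1×spectrometer + 3×weather mast + 1×relay: mass 36, value 176
- 2×lidar + 1×spectrometer + 3×weather mast: mass 32, value 170
- 1×lidar + 1×spectrometer + 3×weather mast + 2×relay: mass 34, value 162
- 1×lidar + 1×spectrometer + 3×weather mast + 1×relay: mass 30, value 156
Best: 176 sci.

176 sci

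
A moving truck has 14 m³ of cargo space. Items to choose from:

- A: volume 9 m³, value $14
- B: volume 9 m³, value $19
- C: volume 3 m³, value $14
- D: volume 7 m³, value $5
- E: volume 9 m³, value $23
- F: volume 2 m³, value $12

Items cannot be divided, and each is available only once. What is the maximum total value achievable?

Check high-value combinations within 14 m³:
- C+E+F: volume 3+9+2=14, value 14+23+12=49
- B+C+F: volume 9+3+2=14, value 19+14+12=45
- A+C+F: volume 9+3+2=14, value 14+14+12=40
Best: $49.

$49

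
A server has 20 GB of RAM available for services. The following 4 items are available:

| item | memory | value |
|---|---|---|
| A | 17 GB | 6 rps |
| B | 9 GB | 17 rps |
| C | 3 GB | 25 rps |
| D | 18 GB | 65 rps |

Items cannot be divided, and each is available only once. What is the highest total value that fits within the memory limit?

Check high-value combinations within 20 GB:
- D: memory 18, value 65
- B+C: memory 9+3=12, value 17+25=42
- A+C: memory 17+3=20, value 6+25=31
Best: 65 rps.

65 rps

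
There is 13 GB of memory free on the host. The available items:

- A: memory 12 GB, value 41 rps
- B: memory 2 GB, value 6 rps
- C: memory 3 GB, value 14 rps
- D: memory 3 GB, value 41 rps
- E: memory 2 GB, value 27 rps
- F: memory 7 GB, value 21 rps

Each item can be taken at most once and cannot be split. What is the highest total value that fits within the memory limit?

Check high-value combinations within 13 GB:
- D+E+F: memory 3+2+7=12, value 41+27+21=89
- B+C+D+E: memory 2+3+3+2=10, value 6+14+41+27=88
- C+D+E: memory 3+3+2=8, value 14+41+27=82
- C+D+F: memory 3+3+7=13, value 14+41+21=76
Best: 89 rps.

89 rps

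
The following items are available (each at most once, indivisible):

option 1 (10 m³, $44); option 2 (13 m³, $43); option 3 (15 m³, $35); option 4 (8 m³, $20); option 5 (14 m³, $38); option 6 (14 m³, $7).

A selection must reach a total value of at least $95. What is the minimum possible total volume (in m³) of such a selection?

31

Subsets with value ≥ 95, sorted by total volume:
- option 1+option 2+option 4: volume 31, value 107
- option 1+option 4+option 5: volume 32, value 102
- option 1+option 3+option 4: volume 33, value 99
- option 2+option 4+option 5: volume 35, value 101
Minimum volume: 31 m³.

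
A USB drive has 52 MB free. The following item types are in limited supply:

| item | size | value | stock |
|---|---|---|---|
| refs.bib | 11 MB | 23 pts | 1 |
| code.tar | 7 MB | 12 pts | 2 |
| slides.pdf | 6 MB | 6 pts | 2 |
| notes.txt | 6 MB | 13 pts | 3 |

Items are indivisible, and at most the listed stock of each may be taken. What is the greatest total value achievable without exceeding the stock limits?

92 pts

Top feasible selections:
- 1×refs.bib + 2×code.tar + 1×slides.pdf + 3×notes.txt: size 49, value 92
- 1×refs.bib + 2×code.tar + 3×notes.txt: size 43, value 86
- 1×refs.bib + 1×code.tar + 2×slides.pdf + 3×notes.txt: size 48, value 86
Best: 92 pts.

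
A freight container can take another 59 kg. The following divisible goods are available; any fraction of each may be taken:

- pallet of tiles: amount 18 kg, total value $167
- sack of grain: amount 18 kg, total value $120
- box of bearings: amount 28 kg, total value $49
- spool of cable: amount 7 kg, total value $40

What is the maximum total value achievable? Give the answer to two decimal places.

Take in order of value per unit:
- pallet of tiles (167/18 per unit): all 18 → value 167, running total 167.00
- sack of grain (120/18 per unit): all 18 → value 120, running total 287.00
- spool of cable (40/7 per unit): all 7 → value 40, running total 327.00
- box of bearings (49/28 per unit): 16 of 28 → value 16×49/28 = 28.0000, running total 355.00
Total 355.00.

355.00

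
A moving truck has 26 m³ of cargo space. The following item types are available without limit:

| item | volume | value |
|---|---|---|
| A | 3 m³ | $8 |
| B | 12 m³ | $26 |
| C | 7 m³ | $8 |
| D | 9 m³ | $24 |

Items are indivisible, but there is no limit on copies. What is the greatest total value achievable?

Best value-per-unit is A at 8/3, and filling with it alone uses volume 8×3=24. No mix of the others beats 8×8 = 64.

$64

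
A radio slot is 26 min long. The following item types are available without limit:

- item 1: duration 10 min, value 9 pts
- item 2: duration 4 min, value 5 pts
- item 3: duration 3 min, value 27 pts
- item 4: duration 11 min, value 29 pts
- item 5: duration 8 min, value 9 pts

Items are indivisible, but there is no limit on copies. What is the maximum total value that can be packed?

216 pts

Best value-per-unit is item 3 at 27/3, and filling with it alone uses duration 8×3=24. No mix of the others beats 8×27 = 216.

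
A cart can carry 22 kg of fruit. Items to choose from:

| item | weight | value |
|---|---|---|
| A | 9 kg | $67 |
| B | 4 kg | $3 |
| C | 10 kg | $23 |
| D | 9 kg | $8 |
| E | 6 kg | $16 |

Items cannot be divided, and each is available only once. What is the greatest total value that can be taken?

Check high-value combinations within 22 kg:
- A+C: weight 9+10=19, value 67+23=90
- A+B+E: weight 9+4+6=19, value 67+3+16=86
- A+E: weight 9+6=15, value 67+16=83
- A+B+D: weight 9+4+9=22, value 67+3+8=78
Best: $90.

$90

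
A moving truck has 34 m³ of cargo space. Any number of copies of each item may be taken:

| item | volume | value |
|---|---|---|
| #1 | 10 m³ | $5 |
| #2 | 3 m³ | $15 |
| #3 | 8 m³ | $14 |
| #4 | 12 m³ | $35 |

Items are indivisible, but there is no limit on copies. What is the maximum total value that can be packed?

Best value-per-unit is #2 at 15/3, and filling with it alone uses volume 11×3=33. No mix of the others beats 11×15 = 165.

$165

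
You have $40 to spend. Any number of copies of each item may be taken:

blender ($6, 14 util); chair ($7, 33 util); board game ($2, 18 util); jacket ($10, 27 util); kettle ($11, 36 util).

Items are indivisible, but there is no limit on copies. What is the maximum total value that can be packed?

Best value-per-unit is board game at 18/2, and filling with it alone uses cost 20×2=40. No mix of the others beats 20×18 = 360.

360 util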